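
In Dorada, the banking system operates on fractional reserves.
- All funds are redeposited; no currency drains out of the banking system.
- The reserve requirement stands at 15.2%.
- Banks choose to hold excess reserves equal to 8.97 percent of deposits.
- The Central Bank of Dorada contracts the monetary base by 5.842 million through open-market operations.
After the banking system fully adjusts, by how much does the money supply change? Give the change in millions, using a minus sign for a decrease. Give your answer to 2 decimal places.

-24.17 million

The money multiplier is m = 1 / (rr + e) = 1 / (0.152 + 0.0897) ≈ 4.1374.
The sale removes 5.842 million of base, so ΔM = m × ΔMB = 4.1374 × (−5.842) ≈ -24.1707 million.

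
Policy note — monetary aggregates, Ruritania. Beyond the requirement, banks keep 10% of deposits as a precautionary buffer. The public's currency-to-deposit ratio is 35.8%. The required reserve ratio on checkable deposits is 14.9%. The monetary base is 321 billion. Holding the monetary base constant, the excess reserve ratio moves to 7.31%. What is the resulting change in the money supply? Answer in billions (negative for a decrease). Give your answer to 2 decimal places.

Initially m₁ = (1 + 0.358) / (0.149 + 0.1 + 0.358) ≈ 2.237232, so M₁ = 2.237232 × 321 ≈ 718.1515 billion.
After the change m₂ = (1 + 0.358) / (0.149 + 0.0731 + 0.358) ≈ 2.340976, so M₂ = 2.340976 × 321 ≈ 751.4533 billion.
ΔM = M₂ − M₁ = 751.4533 − 718.1515 = 33.3018 billion.

33.30 billion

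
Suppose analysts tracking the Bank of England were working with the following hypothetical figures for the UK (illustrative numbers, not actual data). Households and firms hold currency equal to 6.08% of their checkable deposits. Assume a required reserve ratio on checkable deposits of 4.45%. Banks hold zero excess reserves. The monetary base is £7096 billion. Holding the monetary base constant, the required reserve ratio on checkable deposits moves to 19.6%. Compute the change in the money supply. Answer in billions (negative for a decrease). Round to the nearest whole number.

Initially m₁ = (1 + 0.0608) / (0.0445 + 0.0608) ≈ 10.07407, so M₁ = 10.07407 × 7096 ≈ 71485.6007 billion.
After the change m₂ = (1 + 0.0608) / (0.196 + 0.0608) ≈ 4.13084, so M₂ = 4.13084 × 7096 ≈ 29312.4406 billion.
ΔM = M₂ − M₁ = 29312.4406 − 71485.6007 = -42173.1601 billion.

-42173 billion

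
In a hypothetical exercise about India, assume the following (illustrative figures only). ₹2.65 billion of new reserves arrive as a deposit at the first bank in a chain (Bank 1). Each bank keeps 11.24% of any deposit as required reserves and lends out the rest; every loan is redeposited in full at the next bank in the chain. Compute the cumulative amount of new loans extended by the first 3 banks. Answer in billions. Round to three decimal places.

Bank i lends (1 − rr)^i of the original deposit: Bank 1 lends 2.65·0.8876 ≈ 2.3521, Bank 2 lends 2.65·0.8876² ≈ 2.0878, and so on.
Summing a geometric series: total = 2.65·[0.8876·(1 − 0.8876^3) / (1 − 0.8876)] ≈ 6.2930 billion.

₹6.293 billion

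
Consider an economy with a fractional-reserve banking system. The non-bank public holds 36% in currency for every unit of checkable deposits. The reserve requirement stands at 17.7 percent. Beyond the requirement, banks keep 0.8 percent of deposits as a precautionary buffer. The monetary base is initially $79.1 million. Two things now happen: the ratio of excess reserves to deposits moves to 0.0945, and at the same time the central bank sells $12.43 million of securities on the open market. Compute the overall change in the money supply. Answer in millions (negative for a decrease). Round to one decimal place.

-53.8 million

Before: m₁ = (1 + 0.36) / (0.177 + 0.008 + 0.36) ≈ 2.4954, MB₁ = 79.1, so M₁ = 2.4954 × 79.1 ≈ 197.3861 million.
After: m₂ = (1 + 0.36) / (0.177 + 0.0945 + 0.36) ≈ 2.1536, MB₂ = 79.1 − 12.43 = 66.67, so M₂ = 2.1536 × 66.67 ≈ 143.5805 million.
ΔM = M₂ − M₁ = 143.5805 − 197.3861 = -53.8056 million.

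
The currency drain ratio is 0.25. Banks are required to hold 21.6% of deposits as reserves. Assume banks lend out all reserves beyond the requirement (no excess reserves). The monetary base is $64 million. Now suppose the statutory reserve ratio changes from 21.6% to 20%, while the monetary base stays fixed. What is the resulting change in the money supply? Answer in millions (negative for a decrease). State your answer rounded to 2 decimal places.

Initially m₁ = (1 + 0.25) / (0.216 + 0.25) ≈ 2.68240, so M₁ = 2.68240 × 64 = 171.6736 million.
After the change m₂ = (1 + 0.25) / (0.2 + 0.25) ≈ 2.77778, so M₂ = 2.77778 × 64 ≈ 177.7779 million.
ΔM = M₂ − M₁ = 177.7779 − 171.6736 = 6.1043 million.

$6.10 million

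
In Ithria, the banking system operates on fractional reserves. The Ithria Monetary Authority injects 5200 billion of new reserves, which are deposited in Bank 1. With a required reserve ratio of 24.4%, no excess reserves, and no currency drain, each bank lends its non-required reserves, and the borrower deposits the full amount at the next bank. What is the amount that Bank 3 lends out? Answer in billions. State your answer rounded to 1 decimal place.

2246.8 billion

Each bank lends a fraction (1 − rr) = 0.7560 of the deposit it receives, so Bank 3 receives 5200·0.7560^2 and lends 5200·0.7560^3 ≈ 2246.8223 billion.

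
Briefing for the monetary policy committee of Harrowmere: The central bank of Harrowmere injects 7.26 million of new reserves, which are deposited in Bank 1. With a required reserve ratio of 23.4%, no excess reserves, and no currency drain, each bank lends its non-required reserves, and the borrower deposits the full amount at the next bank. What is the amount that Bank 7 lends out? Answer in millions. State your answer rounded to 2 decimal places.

1.12 million

Each bank lends a fraction (1 − rr) = 0.7660 of the deposit it receives, so Bank 7 receives 7.26·0.7660^6 and lends 7.26·0.7660^7 ≈ 1.1234 million.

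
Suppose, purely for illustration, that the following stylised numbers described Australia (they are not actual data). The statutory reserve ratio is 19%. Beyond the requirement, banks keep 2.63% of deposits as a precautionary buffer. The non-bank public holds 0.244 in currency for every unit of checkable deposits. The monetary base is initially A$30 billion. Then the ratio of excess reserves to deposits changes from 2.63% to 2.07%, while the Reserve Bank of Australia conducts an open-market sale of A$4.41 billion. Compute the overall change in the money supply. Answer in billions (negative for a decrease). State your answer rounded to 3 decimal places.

-11.067 billion

Before: m₁ = (1 + 0.244) / (0.19 + 0.0263 + 0.244) ≈ 2.702585, MB₁ = 30, so M₁ = 2.702585 × 30 ≈ 81.0776 billion.
After: m₂ = (1 + 0.244) / (0.19 + 0.0207 + 0.244) ≈ 2.735870, MB₂ = 30 − 4.41 = 25.59, so M₂ = 2.735870 × 25.59 ≈ 70.0109 billion.
ΔM = M₂ − M₁ = 70.0109 − 81.0776 = -11.0667 billion.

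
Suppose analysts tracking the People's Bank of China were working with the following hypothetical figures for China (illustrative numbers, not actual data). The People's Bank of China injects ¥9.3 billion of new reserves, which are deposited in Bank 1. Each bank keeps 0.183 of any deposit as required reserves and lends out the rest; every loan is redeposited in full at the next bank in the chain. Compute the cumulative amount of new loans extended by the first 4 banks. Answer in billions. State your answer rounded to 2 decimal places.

¥23.02 billion

Bank i lends (1 − rr)^i of the original deposit: Bank 1 lends 9.3·0.8170 = 7.5981, Bank 2 lends 9.3·0.8170² ≈ 6.2076, and so on.
Summing a geometric series: total = 9.3·[0.8170·(1 − 0.8170^4) / (1 − 0.8170)] ≈ 23.0209 billion.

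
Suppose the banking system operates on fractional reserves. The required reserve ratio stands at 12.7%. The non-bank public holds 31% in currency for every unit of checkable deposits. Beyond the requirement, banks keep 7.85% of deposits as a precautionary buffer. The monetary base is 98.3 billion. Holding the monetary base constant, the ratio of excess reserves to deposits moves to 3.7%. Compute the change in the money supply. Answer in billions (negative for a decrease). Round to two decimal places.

21.87 billion

Initially m₁ = (1 + 0.31) / (0.127 + 0.0785 + 0.31) ≈ 2.54122, so M₁ = 2.54122 × 98.3 ≈ 249.8019 billion.
After the change m₂ = (1 + 0.31) / (0.127 + 0.037 + 0.31) ≈ 2.76371, so M₂ = 2.76371 × 98.3 ≈ 271.6727 billion.
ΔM = M₂ − M₁ = 271.6727 − 249.8019 = 21.8708 billion.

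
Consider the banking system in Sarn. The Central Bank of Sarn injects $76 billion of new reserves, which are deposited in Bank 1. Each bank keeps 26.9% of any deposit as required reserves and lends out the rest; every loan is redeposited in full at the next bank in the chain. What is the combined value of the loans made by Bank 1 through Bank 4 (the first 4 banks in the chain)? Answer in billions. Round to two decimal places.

$147.56 billion

Bank i lends (1 − rr)^i of the original deposit: Bank 1 lends 76·0.7310 = 55.5560, Bank 2 lends 76·0.7310² ≈ 40.6114, and so on.
Summing a geometric series: total = 76·[0.7310·(1 − 0.7310^4) / (1 − 0.7310)] ≈ 147.5556 billion.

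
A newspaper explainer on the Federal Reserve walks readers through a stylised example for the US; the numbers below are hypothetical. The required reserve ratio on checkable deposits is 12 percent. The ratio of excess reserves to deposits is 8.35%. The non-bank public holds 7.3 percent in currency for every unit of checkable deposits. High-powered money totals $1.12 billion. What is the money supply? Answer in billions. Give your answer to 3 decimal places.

$4.346 billion

The money multiplier is m = (1 + c) / (rr + e + c) = (1 + 0.073) / (0.12 + 0.0835 + 0.073) ≈ 3.88065.
So M = m × MB = 3.88065 × 1.12 ≈ 4.3463 billion.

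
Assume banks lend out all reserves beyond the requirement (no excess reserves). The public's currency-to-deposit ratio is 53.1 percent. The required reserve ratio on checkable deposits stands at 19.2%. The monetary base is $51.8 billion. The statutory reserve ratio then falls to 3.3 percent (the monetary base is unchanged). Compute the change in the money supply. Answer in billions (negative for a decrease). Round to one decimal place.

$30.9 billion

Initially m₁ = (1 + 0.531) / (0.192 + 0.531) ≈ 2.1176, so M₁ = 2.1176 × 51.8 ≈ 109.6917 billion.
After the change m₂ = (1 + 0.531) / (0.033 + 0.531) ≈ 2.7145, so M₂ = 2.7145 × 51.8 = 140.6111 billion.
ΔM = M₂ − M₁ = 140.6111 − 109.6917 = 30.9194 billion.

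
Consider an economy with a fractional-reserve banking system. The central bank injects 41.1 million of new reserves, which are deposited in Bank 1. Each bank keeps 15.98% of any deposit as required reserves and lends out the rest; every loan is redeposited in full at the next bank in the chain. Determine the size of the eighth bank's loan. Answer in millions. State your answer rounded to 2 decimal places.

10.21 million

Each bank lends a fraction (1 − rr) = 0.8402 of the deposit it receives, so Bank 8 receives 41.1·0.8402^7 and lends 41.1·0.8402^8 ≈ 10.2071 million.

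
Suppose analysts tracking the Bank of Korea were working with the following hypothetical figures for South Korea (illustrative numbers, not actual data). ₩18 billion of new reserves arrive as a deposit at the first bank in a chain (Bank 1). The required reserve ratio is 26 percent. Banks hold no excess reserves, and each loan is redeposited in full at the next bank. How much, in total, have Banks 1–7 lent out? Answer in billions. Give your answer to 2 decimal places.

₩45.01 billion

Bank i lends (1 − rr)^i of the original deposit: Bank 1 lends 18·0.7400 = 13.3200, Bank 2 lends 18·0.7400² = 9.8568, and so on.
Summing a geometric series: total = 18·[0.7400·(1 − 0.7400^7) / (1 − 0.7400)] ≈ 45.0056 billion.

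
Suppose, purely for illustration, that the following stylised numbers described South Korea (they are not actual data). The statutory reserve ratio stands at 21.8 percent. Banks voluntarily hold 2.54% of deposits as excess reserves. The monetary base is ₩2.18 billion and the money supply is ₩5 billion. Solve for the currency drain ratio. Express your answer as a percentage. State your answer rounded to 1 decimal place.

Using m = M/MB = 5/2.18 ≈ 2.293578. From m = (1 + c)/(c + rr + e), rearranging gives 1 + c = m·(c + rr + e), so c·(1 − m) = m·(rr + e) − 1.
Hence c = [m·(rr + e) − 1]/(1 − m) = [2.293578 × (0.218 + 0.0254) − 1] / (1 − 2.293578) ≈ 0.341489.

34.1%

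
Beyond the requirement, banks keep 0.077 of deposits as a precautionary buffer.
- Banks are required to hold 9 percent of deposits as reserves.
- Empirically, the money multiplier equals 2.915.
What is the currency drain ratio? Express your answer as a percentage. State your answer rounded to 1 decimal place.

Using m = 2.915. From m = (1 + c)/(c + rr + e), rearranging gives 1 + c = m·(c + rr + e), so c·(1 − m) = m·(rr + e) − 1.
Hence c = [m·(rr + e) − 1]/(1 − m) = [2.915 × (0.09 + 0.077) − 1] / (1 − 2.915) ≈ 0.267987.

26.8%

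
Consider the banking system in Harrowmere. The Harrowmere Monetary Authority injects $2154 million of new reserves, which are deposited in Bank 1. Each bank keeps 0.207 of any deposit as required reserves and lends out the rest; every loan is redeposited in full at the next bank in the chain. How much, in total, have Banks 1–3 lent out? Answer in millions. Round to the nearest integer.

$4137 million

Bank i lends (1 − rr)^i of the original deposit: Bank 1 lends 2154·0.7930 = 1708.1220, Bank 2 lends 2154·0.7930² ≈ 1354.5407, and so on.
Summing a geometric series: total = 2154·[0.7930·(1 − 0.7930^3) / (1 − 0.7930)] ≈ 4136.8136 million.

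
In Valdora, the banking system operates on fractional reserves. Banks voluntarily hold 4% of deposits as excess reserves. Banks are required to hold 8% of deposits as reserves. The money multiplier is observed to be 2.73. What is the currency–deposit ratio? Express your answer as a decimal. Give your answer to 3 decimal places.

Using m = 2.73. From m = (1 + c)/(c + rr + e), rearranging gives 1 + c = m·(c + rr + e), so c·(1 − m) = m·(rr + e) − 1.
Hence c = [m·(rr + e) − 1]/(1 − m) = [2.73 × (0.08 + 0.04) − 1] / (1 − 2.73) ≈ 0.388671.

0.389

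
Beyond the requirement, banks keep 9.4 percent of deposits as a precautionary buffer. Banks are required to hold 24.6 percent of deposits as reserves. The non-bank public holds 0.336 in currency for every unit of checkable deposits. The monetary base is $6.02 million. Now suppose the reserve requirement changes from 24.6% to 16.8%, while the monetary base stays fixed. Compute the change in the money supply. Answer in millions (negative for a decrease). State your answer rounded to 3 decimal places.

$1.552 million

Initially m₁ = (1 + 0.336) / (0.246 + 0.094 + 0.336) ≈ 1.97633, so M₁ = 1.97633 × 6.02 ≈ 11.8975 million.
After the change m₂ = (1 + 0.336) / (0.168 + 0.094 + 0.336) ≈ 2.23411, so M₂ = 2.23411 × 6.02 ≈ 13.4493 million.
ΔM = M₂ − M₁ = 13.4493 − 11.8975 = 1.5518 million.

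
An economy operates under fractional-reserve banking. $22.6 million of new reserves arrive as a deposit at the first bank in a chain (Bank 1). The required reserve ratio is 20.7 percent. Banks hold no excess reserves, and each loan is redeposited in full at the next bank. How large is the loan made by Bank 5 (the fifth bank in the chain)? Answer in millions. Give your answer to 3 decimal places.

$7.087 million

Each bank lends a fraction (1 − rr) = 0.7930 of the deposit it receives, so Bank 5 receives 22.6·0.7930^4 and lends 22.6·0.7930^5 ≈ 7.0872 million.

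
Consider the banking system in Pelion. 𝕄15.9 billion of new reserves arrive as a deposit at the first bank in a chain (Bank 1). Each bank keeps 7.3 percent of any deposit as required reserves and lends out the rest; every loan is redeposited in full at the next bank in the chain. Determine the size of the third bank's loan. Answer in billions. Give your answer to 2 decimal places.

𝕄12.67 billion

Each bank lends a fraction (1 − rr) = 0.9270 of the deposit it receives, so Bank 3 receives 15.9·0.9270^2 and lends 15.9·0.9270^3 ≈ 12.6659 billion.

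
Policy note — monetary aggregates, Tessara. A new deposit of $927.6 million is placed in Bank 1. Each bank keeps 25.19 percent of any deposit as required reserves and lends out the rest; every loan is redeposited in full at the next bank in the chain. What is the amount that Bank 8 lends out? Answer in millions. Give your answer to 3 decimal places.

$90.999 million

Each bank lends a fraction (1 − rr) = 0.7481 of the deposit it receives, so Bank 8 receives 927.6·0.7481^7 and lends 927.6·0.7481^8 ≈ 90.9993 million.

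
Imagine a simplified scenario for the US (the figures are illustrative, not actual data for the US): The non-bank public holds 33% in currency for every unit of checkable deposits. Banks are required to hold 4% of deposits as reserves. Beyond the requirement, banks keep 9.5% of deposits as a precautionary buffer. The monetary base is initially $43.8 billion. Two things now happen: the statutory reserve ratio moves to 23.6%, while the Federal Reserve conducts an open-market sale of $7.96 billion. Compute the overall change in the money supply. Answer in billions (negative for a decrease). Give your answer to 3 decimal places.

Before: m₁ = (1 + 0.33) / (0.04 + 0.095 + 0.33) ≈ 2.860215, MB₁ = 43.8, so M₁ = 2.860215 × 43.8 ≈ 125.2774 billion.
After: m₂ = (1 + 0.33) / (0.236 + 0.095 + 0.33) ≈ 2.012103, MB₂ = 43.8 − 7.96 = 35.84, so M₂ = 2.012103 × 35.84 ≈ 72.1138 billion.
ΔM = M₂ − M₁ = 72.1138 − 125.2774 = -53.1636 billion.

-53.164 billion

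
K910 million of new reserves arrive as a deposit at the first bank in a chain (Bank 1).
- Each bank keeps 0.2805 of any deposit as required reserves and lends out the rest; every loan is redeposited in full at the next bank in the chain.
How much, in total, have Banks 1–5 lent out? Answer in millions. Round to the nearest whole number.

K1884 million

Bank i lends (1 − rr)^i of the original deposit: Bank 1 lends 910·0.7195 = 654.7450, Bank 2 lends 910·0.7195² ≈ 471.0890, and so on.
Summing a geometric series: total = 910·[0.7195·(1 − 0.7195^5) / (1 − 0.7195)] ≈ 1884.1230 million.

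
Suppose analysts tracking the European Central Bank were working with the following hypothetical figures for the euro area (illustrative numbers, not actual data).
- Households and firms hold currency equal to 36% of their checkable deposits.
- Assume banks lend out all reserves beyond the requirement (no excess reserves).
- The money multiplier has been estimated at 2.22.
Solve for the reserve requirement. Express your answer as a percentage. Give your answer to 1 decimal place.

25.3%

Using m = 2.22. Since m = (1 + c)/(c + rr + e), the denominator satisfies c + rr + e = (1 + c)/m = (1 + 0.36) / 2.22 ≈ 0.612613.
With c = 0.36 and e = 0, the reserve requirement is 0.612613 − 0.36 − 0 = 0.252613.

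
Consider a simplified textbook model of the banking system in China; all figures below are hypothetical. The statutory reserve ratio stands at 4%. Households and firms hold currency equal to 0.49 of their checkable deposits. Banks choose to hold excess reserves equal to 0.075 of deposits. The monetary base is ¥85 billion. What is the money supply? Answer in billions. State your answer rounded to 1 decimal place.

The money multiplier is m = (1 + c) / (rr + e + c) = (1 + 0.49) / (0.04 + 0.075 + 0.49) ≈ 2.4628.
So M = m × MB = 2.4628 × 85 = 209.338 billion.

¥209.3 billion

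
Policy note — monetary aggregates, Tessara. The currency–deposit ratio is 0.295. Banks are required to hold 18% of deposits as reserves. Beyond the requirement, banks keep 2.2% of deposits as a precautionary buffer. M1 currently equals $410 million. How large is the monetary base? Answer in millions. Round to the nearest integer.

The money multiplier is m = (1 + c) / (rr + e + c) = (1 + 0.295) / (0.18 + 0.022 + 0.295) ≈ 2.6056.
MB = M / m = 410 / 2.6056 ≈ 157.3534 million.

$157 million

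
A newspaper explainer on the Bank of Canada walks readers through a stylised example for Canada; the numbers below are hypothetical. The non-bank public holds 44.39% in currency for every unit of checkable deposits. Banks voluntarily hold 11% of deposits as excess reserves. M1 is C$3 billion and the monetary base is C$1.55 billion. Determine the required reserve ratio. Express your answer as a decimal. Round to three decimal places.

Using m = M/MB = 3/1.55 ≈ 1.935484. Since m = (1 + c)/(c + rr + e), the denominator satisfies c + rr + e = (1 + c)/m = (1 + 0.4439) / 1.935484 ≈ 0.746015.
With c = 0.4439 and e = 0.11, the required reserve ratio is 0.746015 − 0.4439 − 0.11 = 0.192115.

0.192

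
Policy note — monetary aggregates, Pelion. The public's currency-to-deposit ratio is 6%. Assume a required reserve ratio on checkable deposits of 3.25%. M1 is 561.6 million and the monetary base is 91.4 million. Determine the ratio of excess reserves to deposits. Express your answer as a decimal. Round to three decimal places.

0.080

Using m = M/MB = 561.6/91.4 ≈ 6.144420. Since m = (1 + c)/(c + rr + e), the denominator satisfies c + rr + e = (1 + c)/m = (1 + 0.06) / 6.144420 ≈ 0.172514.
With c = 0.06 and rr = 0.0325, the ratio of excess reserves to deposits is 0.172514 − 0.06 − 0.0325 = 0.080014.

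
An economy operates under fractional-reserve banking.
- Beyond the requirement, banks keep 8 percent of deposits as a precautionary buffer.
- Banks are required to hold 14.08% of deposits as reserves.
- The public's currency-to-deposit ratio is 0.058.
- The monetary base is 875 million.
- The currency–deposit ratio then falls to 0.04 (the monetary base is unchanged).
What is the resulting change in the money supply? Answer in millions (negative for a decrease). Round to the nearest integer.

Initially m₁ = (1 + 0.058) / (0.1408 + 0.08 + 0.058) ≈ 3.7948, so M₁ = 3.7948 × 875 = 3320.45 million.
After the change m₂ = (1 + 0.04) / (0.1408 + 0.08 + 0.04) ≈ 3.9877, so M₂ = 3.9877 × 875 = 3489.2375 million.
ΔM = M₂ − M₁ = 3489.2375 − 3320.45 = 168.7875 million.

169 million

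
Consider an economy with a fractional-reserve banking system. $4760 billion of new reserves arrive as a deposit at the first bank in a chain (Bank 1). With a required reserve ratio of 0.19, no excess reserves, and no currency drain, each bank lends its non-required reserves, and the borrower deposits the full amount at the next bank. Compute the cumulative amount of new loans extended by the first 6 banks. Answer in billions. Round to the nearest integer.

$14561 billion

Bank i lends (1 − rr)^i of the original deposit: Bank 1 lends 4760·0.8100 = 3855.6000, Bank 2 lends 4760·0.8100² = 3123.0360, and so on.
Summing a geometric series: total = 4760·[0.8100·(1 − 0.8100^6) / (1 − 0.8100)] ≈ 14561.3930 billion.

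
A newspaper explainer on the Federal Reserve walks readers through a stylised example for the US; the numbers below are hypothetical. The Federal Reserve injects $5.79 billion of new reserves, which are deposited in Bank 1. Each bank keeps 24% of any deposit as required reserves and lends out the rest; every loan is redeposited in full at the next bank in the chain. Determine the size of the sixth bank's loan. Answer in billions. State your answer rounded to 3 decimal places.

$1.116 billion

Each bank lends a fraction (1 − rr) = 0.7600 of the deposit it receives, so Bank 6 receives 5.79·0.7600^5 and lends 5.79·0.7600^6 ≈ 1.1157 billion.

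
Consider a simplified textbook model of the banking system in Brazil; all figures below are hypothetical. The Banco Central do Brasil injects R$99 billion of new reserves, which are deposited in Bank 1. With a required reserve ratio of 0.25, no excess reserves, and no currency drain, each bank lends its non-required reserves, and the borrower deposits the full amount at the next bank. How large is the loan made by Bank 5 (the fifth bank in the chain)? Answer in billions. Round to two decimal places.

R$23.49 billion

Each bank lends a fraction (1 − rr) = 0.7500 of the deposit it receives, so Bank 5 receives 99·0.7500^4 and lends 99·0.7500^5 ≈ 23.4932 billion.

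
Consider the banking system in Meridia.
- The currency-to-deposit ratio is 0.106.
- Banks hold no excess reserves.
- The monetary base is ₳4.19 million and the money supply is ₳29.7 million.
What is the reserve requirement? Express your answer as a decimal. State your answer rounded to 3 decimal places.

Using m = M/MB = 29.7/4.19 ≈ 7.088305. Since m = (1 + c)/(c + rr + e), the denominator satisfies c + rr + e = (1 + c)/m = (1 + 0.106) / 7.088305 ≈ 0.156032.
With c = 0.106 and e = 0, the reserve requirement is 0.156032 − 0.106 − 0 = 0.050032.

0.050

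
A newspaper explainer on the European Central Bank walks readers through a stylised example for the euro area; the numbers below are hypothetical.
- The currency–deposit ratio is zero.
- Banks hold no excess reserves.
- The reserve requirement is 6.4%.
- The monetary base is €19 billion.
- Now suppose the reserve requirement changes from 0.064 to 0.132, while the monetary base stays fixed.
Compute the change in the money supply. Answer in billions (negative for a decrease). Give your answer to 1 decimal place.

Initially m₁ = 1 / (0.064) = 15.6250, so M₁ = 15.6250 × 19 = 296.875 billion.
After the change m₂ = 1 / (0.132) ≈ 7.5758, so M₂ = 7.5758 × 19 = 143.9402 billion.
ΔM = M₂ − M₁ = 143.9402 − 296.875 = -152.9348 billion.

-152.9 billion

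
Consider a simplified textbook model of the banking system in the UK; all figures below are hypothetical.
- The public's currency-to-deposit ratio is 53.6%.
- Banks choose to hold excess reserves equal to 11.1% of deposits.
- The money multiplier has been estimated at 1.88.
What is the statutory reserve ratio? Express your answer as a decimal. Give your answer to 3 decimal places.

Using m = 1.88. Since m = (1 + c)/(c + rr + e), the denominator satisfies c + rr + e = (1 + c)/m = (1 + 0.536) / 1.88 ≈ 0.817021.
With c = 0.536 and e = 0.111, the statutory reserve ratio is 0.817021 − 0.536 − 0.111 = 0.170021.

0.170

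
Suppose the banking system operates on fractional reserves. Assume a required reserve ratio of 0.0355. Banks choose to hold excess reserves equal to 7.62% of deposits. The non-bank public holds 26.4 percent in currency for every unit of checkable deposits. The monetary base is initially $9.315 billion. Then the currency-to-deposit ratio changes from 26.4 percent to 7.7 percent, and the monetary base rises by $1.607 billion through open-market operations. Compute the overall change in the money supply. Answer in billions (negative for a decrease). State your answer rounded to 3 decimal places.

$30.998 billion

Before: m₁ = (1 + 0.264) / (0.0355 + 0.0762 + 0.264) ≈ 3.364386, MB₁ = 9.315, so M₁ = 3.364386 × 9.315 ≈ 31.3393 billion.
After: m₂ = (1 + 0.077) / (0.0355 + 0.0762 + 0.077) ≈ 5.707472, MB₂ = 9.315 + 1.607 = 10.922, so M₂ = 5.707472 × 10.922 ≈ 62.337 billion.
ΔM = M₂ − M₁ = 62.337 − 31.3393 = 30.9977 billion.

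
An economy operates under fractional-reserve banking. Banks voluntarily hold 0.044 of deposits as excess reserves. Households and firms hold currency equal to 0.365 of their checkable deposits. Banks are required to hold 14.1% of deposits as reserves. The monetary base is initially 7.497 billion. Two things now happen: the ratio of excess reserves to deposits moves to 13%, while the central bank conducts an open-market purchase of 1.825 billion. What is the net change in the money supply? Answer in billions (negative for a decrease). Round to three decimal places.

1.401 billion

Before: m₁ = (1 + 0.365) / (0.141 + 0.044 + 0.365) ≈ 2.48182, MB₁ = 7.497, so M₁ = 2.48182 × 7.497 ≈ 18.6062 billion.
After: m₂ = (1 + 0.365) / (0.141 + 0.13 + 0.365) ≈ 2.14623, MB₂ = 7.497 + 1.825 = 9.322, so M₂ = 2.14623 × 9.322 ≈ 20.0072 billion.
ΔM = M₂ − M₁ = 20.0072 − 18.6062 = 1.401 billion.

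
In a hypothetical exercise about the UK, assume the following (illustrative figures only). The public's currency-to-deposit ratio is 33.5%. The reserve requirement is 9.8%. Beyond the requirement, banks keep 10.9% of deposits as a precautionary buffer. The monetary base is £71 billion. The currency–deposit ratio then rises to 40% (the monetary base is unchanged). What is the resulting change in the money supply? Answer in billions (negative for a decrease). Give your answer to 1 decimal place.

Initially m₁ = (1 + 0.335) / (0.098 + 0.109 + 0.335) ≈ 2.4631, so M₁ = 2.4631 × 71 = 174.8801 billion.
After the change m₂ = (1 + 0.4) / (0.098 + 0.109 + 0.4) ≈ 2.3064, so M₂ = 2.3064 × 71 = 163.7544 billion.
ΔM = M₂ − M₁ = 163.7544 − 174.8801 = -11.1257 billion.

-11.1 billion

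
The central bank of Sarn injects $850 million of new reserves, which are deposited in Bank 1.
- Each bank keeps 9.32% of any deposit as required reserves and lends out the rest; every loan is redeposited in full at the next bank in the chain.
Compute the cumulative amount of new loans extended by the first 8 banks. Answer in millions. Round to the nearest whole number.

$4489 million

Bank i lends (1 − rr)^i of the original deposit: Bank 1 lends 850·0.9068 = 770.7800, Bank 2 lends 850·0.9068² ≈ 698.9433, and so on.
Summing a geometric series: total = 850·[0.9068·(1 − 0.9068^8) / (1 − 0.9068)] ≈ 4489.1722 million.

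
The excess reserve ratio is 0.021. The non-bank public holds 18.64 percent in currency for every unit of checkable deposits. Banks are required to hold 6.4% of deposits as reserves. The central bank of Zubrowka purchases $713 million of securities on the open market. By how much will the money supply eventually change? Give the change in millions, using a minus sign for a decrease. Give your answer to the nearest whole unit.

The money multiplier is m = (1 + c) / (rr + e + c) = (1 + 0.1864) / (0.064 + 0.021 + 0.1864) ≈ 4.3714.
The purchase adds 713 million of base, so ΔM = m × ΔMB = 4.3714 × (+713) = 3116.8082 million.

$3117 million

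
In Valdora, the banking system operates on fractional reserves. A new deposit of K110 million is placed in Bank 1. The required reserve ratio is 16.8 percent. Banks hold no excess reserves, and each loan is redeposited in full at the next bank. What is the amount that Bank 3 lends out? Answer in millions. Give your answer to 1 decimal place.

K63.4 million

Each bank lends a fraction (1 − rr) = 0.8320 of the deposit it receives, so Bank 3 receives 110·0.8320^2 and lends 110·0.8320^3 ≈ 63.3523 million.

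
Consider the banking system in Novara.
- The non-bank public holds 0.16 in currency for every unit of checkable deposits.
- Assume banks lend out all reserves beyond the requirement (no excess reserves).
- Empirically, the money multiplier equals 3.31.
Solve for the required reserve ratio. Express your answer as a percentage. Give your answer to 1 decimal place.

19.0%

Using m = 3.31. Since m = (1 + c)/(c + rr + e), the denominator satisfies c + rr + e = (1 + c)/m = (1 + 0.16) / 3.31 ≈ 0.350453.
With c = 0.16 and e = 0, the required reserve ratio is 0.350453 − 0.16 − 0 = 0.190453.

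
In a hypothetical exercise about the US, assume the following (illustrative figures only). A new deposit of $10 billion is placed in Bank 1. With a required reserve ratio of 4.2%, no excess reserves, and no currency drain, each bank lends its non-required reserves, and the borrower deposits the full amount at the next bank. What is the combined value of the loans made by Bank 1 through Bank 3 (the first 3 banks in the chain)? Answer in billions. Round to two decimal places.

$27.55 billion

Bank i lends (1 − rr)^i of the original deposit: Bank 1 lends 10·0.9580 = 9.5800, Bank 2 lends 10·0.9580² ≈ 9.1776, and so on.
Summing a geometric series: total = 10·[0.9580·(1 − 0.9580^3) / (1 − 0.9580)] ≈ 27.5498 billion.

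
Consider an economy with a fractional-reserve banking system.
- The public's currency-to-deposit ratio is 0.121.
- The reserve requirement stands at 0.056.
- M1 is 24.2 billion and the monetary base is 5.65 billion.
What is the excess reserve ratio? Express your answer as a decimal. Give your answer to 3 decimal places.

0.085

Using m = M/MB = 24.2/5.65 ≈ 4.283186. Since m = (1 + c)/(c + rr + e), the denominator satisfies c + rr + e = (1 + c)/m = (1 + 0.121) / 4.283186 ≈ 0.261721.
With c = 0.121 and rr = 0.056, the excess reserve ratio is 0.261721 − 0.121 − 0.056 = 0.084721.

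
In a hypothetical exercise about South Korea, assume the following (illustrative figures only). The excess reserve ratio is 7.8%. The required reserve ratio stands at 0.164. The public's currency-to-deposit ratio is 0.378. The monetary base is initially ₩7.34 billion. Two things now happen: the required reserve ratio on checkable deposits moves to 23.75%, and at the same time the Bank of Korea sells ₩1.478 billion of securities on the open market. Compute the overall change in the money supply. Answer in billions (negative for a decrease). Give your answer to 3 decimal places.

Before: m₁ = (1 + 0.378) / (0.164 + 0.078 + 0.378) ≈ 2.22258, MB₁ = 7.34, so M₁ = 2.22258 × 7.34 ≈ 16.3137 billion.
After: m₂ = (1 + 0.378) / (0.2375 + 0.078 + 0.378) ≈ 1.98702, MB₂ = 7.34 − 1.478 = 5.862, so M₂ = 1.98702 × 5.862 ≈ 11.6479 billion.
ΔM = M₂ − M₁ = 11.6479 − 16.3137 = -4.6658 billion.

-4.666 billion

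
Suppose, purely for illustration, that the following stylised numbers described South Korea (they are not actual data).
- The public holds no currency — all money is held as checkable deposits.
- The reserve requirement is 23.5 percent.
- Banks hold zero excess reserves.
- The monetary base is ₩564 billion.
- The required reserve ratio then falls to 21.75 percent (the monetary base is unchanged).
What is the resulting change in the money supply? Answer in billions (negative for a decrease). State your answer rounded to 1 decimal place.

₩193.1 billion

Initially m₁ = 1 / (0.235) ≈ 4.25532, so M₁ = 4.25532 × 564 ≈ 2400.0005 billion.
After the change m₂ = 1 / (0.2175) ≈ 4.59770, so M₂ = 4.59770 × 564 = 2593.1028 billion.
ΔM = M₂ − M₁ = 2593.1028 − 2400.0005 = 193.1023 billion.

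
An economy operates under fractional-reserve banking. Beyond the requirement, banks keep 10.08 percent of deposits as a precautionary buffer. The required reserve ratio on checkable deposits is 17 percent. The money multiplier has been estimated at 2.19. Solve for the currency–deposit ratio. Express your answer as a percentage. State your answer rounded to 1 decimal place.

34.2%

Using m = 2.19. From m = (1 + c)/(c + rr + e), rearranging gives 1 + c = m·(c + rr + e), so c·(1 − m) = m·(rr + e) − 1.
Hence c = [m·(rr + e) − 1]/(1 − m) = [2.19 × (0.17 + 0.1008) − 1] / (1 − 2.19) ≈ 0.341973.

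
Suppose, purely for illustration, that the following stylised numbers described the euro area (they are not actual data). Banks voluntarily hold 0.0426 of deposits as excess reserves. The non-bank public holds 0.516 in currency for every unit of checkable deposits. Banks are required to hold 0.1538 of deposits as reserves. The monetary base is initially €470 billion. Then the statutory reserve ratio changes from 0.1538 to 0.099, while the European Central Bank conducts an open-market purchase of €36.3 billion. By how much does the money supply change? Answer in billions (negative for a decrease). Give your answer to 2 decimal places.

€167.03 billion

Before: m₁ = (1 + 0.516) / (0.1538 + 0.0426 + 0.516) ≈ 2.128018, MB₁ = 470, so M₁ = 2.128018 × 470 ≈ 1000.1685 billion.
After: m₂ = (1 + 0.516) / (0.099 + 0.0426 + 0.516) ≈ 2.305353, MB₂ = 470 + 36.3 = 506.3, so M₂ = 2.305353 × 506.3 ≈ 1167.2002 billion.
ΔM = M₂ − M₁ = 1167.2002 − 1000.1685 = 167.0317 billion.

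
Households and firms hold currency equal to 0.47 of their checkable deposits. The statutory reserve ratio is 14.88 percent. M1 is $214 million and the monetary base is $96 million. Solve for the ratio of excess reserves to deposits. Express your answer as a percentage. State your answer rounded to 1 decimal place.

Using m = M/MB = 214/96 ≈ 2.229167. Since m = (1 + c)/(c + rr + e), the denominator satisfies c + rr + e = (1 + c)/m = (1 + 0.47) / 2.229167 ≈ 0.659439.
With c = 0.47 and rr = 0.1488, the ratio of excess reserves to deposits is 0.659439 − 0.47 − 0.1488 = 0.040639.

4.1%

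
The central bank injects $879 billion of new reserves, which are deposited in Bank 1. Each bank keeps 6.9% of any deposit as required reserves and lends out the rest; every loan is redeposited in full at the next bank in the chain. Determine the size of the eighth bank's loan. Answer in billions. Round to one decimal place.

$496.1 billion

Each bank lends a fraction (1 − rr) = 0.9310 of the deposit it receives, so Bank 8 receives 879·0.9310^7 and lends 879·0.9310^8 ≈ 496.1195 billion.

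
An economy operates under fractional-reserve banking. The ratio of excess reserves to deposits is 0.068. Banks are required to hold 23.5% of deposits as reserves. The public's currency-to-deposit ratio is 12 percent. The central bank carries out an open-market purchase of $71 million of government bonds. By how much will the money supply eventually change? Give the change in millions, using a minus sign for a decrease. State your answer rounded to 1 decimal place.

$188.0 million

The money multiplier is m = (1 + c) / (rr + e + c) = (1 + 0.12) / (0.235 + 0.068 + 0.12) ≈ 2.6478.
The purchase adds 71 million of base, so ΔM = m × ΔMB = 2.6478 × (+71) = 187.9938 million.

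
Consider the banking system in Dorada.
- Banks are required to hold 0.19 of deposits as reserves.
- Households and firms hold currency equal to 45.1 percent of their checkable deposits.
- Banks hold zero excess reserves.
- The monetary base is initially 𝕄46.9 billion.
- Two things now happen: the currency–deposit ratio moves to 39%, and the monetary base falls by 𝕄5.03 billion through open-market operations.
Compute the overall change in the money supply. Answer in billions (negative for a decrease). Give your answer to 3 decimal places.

Before: m₁ = (1 + 0.451) / (0.19 + 0.451) ≈ 2.263651, MB₁ = 46.9, so M₁ = 2.263651 × 46.9 ≈ 106.1652 billion.
After: m₂ = (1 + 0.39) / (0.19 + 0.39) ≈ 2.396552, MB₂ = 46.9 − 5.03 = 41.87, so M₂ = 2.396552 × 41.87 ≈ 100.3436 billion.
ΔM = M₂ − M₁ = 100.3436 − 106.1652 = -5.8216 billion.

-5.822 billion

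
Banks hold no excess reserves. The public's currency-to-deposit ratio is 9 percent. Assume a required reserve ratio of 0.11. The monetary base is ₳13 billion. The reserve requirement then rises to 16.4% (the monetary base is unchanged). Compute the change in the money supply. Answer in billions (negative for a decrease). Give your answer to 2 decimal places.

Initially m₁ = (1 + 0.09) / (0.11 + 0.09) = 5.45, so M₁ = 5.45 × 13 = 70.85 billion.
After the change m₂ = (1 + 0.09) / (0.164 + 0.09) ≈ 4.29134, so M₂ = 4.29134 × 13 ≈ 55.7874 billion.
ΔM = M₂ − M₁ = 55.7874 − 70.85 = -15.0626 billion.

-15.06 billion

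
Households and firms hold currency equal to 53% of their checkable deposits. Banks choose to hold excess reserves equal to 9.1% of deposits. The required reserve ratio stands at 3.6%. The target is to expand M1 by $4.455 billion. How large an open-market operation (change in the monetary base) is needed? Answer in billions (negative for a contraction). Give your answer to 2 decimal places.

$1.91 billion

The money multiplier is m = (1 + c) / (rr + e + c) = (1 + 0.53) / (0.036 + 0.091 + 0.53) ≈ 2.3288.
ΔMB = ΔM / m = (+4.455) / 2.3288 ≈ 1.913 billion.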